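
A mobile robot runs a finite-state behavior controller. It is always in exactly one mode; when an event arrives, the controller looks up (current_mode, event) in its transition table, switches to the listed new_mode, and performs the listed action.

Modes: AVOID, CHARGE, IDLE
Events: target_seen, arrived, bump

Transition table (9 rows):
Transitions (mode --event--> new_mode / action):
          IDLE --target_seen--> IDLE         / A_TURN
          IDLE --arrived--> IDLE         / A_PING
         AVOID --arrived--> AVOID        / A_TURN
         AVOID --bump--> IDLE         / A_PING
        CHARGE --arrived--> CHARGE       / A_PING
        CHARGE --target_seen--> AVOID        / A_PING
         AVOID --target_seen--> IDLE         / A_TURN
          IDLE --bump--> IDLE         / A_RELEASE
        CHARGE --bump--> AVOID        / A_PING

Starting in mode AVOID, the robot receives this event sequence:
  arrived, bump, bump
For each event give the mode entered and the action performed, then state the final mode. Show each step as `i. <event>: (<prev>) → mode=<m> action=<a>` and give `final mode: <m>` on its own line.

final mode: IDLE

1. arrived: (AVOID) → mode=AVOID action=A_TURN
2. bump: (AVOID) → mode=IDLE action=A_PING
3. bump: (IDLE) → mode=IDLE action=A_RELEASE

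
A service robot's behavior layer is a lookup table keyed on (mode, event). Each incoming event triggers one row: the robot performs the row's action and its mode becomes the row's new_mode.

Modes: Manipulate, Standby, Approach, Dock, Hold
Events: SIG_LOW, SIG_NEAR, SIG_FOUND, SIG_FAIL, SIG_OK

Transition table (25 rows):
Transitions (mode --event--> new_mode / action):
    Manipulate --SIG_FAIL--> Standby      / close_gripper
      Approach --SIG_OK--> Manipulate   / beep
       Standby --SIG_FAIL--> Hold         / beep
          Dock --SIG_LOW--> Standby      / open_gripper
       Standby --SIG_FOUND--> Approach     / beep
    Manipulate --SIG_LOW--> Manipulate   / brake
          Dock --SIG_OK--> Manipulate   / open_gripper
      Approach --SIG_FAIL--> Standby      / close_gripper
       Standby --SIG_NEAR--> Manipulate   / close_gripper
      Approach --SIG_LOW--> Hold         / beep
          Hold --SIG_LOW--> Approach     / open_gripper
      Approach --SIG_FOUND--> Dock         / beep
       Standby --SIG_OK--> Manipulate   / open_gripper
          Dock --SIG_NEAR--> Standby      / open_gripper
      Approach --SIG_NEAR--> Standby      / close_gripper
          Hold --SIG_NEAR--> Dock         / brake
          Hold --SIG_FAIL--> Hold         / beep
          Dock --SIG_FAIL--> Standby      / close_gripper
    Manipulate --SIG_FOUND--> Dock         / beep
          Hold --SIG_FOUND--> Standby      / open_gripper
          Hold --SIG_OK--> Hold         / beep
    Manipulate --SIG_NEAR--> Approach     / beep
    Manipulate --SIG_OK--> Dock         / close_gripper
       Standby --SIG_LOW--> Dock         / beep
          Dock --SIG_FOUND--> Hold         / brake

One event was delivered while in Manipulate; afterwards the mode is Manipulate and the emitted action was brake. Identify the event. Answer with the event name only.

SIG_LOW

try SIG_LOW: (Manipulate, SIG_LOW) → (Manipulate, brake)  ← matches
try SIG_NEAR: (Manipulate, SIG_NEAR) → (Approach, beep)
try SIG_FOUND: (Manipulate, SIG_FOUND) → (Dock, beep)
try SIG_FAIL: (Manipulate, SIG_FAIL) → (Standby, close_gripper)
try SIG_OK: (Manipulate, SIG_OK) → (Dock, close_gripper)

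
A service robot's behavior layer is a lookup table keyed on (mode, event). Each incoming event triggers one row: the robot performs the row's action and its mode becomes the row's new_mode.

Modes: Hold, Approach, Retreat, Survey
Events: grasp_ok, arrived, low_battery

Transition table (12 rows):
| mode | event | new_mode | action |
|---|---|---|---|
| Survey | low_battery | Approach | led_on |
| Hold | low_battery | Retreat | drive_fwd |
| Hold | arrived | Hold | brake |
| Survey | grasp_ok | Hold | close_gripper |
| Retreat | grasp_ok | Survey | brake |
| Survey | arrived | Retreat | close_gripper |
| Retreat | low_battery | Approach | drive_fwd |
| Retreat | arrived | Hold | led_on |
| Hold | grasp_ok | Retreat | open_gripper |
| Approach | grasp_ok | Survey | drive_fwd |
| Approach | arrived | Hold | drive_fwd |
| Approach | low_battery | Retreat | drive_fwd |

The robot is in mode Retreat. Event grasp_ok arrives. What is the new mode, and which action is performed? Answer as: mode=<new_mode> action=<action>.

current mode = Retreat; filter table to that mode:
  (Retreat, grasp_ok) → (Survey, brake)  ← event matches
  (Retreat, low_battery) → (Approach, drive_fwd)
  (Retreat, arrived) → (Hold, led_on)
event = grasp_ok selects (Survey, brake)

mode=Survey action=brake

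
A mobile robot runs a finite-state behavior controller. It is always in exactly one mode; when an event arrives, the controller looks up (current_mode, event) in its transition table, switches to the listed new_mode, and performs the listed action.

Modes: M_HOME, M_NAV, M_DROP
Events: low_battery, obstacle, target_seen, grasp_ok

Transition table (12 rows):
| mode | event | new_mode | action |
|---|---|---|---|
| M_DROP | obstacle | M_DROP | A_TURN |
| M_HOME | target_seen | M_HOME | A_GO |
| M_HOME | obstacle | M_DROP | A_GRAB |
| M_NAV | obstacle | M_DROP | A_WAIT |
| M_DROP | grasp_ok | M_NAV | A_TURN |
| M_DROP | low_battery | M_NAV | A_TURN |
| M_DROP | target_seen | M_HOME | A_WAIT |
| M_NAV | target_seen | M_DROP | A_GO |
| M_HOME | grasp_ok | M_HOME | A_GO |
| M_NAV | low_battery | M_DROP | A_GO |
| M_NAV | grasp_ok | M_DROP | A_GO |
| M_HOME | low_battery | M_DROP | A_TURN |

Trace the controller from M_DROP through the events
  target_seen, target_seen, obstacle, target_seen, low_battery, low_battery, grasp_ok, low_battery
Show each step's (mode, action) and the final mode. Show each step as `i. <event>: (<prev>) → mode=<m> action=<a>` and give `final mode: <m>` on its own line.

1. target_seen: (M_DROP) → mode=M_HOME action=A_WAIT
2. target_seen: (M_HOME) → mode=M_HOME action=A_GO
3. obstacle: (M_HOME) → mode=M_DROP action=A_GRAB
4. target_seen: (M_DROP) → mode=M_HOME action=A_WAIT
5. low_battery: (M_HOME) → mode=M_DROP action=A_TURN
6. low_battery: (M_DROP) → mode=M_NAV action=A_TURN
7. grasp_ok: (M_NAV) → mode=M_DROP action=A_GO
8. low_battery: (M_DROP) → mode=M_NAV action=A_TURN

final mode: M_NAV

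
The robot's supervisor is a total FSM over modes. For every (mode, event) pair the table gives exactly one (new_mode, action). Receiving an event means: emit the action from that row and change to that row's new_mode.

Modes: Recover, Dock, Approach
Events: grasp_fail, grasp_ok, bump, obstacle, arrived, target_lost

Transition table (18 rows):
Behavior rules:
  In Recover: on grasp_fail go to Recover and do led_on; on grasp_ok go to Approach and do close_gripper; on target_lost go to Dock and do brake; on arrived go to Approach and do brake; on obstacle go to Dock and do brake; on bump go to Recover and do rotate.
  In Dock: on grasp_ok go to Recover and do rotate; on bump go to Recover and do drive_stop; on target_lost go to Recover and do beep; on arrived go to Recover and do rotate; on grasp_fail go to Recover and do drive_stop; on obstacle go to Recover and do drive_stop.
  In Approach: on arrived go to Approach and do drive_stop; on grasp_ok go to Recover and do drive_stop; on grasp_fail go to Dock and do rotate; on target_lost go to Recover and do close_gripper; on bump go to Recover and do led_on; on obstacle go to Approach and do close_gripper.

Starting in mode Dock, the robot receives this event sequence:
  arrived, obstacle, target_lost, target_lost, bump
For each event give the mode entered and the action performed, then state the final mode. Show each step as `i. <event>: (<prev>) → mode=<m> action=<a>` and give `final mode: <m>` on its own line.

final mode: Recover

1. arrived: (Dock) → mode=Recover action=rotate
2. obstacle: (Recover) → mode=Dock action=brake
3. target_lost: (Dock) → mode=Recover action=beep
4. target_lost: (Recover) → mode=Dock action=brake
5. bump: (Dock) → mode=Recover action=drive_stop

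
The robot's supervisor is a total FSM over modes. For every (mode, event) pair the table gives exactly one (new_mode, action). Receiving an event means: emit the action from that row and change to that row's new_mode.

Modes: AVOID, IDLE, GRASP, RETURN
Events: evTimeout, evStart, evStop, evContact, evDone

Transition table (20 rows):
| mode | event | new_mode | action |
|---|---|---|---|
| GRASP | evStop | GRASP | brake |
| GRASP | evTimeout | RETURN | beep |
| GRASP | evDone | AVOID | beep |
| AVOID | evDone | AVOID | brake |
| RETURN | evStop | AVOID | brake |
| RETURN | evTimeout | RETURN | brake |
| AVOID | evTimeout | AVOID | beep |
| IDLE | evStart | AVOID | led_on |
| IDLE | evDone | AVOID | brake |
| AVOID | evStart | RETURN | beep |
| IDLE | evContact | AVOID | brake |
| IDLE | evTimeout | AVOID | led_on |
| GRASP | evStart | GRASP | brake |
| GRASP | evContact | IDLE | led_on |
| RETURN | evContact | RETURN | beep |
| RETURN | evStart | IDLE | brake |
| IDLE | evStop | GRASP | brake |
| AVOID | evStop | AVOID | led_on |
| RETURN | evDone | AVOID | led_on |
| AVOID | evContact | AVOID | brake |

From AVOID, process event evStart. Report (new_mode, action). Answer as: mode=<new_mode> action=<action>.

mode=RETURN action=beep

current mode = AVOID; filter table to that mode:
  (AVOID, evDone) → (AVOID, brake)
  (AVOID, evTimeout) → (AVOID, beep)
  (AVOID, evStart) → (RETURN, beep)  ← event matches
  (AVOID, evStop) → (AVOID, led_on)
  (AVOID, evContact) → (AVOID, brake)
event = evStart selects (RETURN, beep)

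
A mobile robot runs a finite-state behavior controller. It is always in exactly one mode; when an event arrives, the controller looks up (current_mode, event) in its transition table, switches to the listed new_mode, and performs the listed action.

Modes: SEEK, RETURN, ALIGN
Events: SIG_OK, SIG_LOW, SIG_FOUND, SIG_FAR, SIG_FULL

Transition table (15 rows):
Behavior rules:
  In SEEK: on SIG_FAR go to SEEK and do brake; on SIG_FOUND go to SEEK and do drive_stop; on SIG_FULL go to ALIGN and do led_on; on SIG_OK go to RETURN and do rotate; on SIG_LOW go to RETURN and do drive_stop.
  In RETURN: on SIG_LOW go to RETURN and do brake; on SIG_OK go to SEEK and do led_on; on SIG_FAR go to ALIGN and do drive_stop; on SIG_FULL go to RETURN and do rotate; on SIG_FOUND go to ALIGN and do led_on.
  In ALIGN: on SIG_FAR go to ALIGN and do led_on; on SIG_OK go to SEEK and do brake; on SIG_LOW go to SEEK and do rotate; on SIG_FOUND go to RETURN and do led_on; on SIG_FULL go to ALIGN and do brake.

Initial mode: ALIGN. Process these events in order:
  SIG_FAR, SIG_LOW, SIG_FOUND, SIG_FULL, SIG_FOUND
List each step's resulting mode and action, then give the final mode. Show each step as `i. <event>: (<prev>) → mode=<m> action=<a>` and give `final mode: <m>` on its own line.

1. SIG_FAR: (ALIGN) → mode=ALIGN action=led_on
2. SIG_LOW: (ALIGN) → mode=SEEK action=rotate
3. SIG_FOUND: (SEEK) → mode=SEEK action=drive_stop
4. SIG_FULL: (SEEK) → mode=ALIGN action=led_on
5. SIG_FOUND: (ALIGN) → mode=RETURN action=led_on

final mode: RETURN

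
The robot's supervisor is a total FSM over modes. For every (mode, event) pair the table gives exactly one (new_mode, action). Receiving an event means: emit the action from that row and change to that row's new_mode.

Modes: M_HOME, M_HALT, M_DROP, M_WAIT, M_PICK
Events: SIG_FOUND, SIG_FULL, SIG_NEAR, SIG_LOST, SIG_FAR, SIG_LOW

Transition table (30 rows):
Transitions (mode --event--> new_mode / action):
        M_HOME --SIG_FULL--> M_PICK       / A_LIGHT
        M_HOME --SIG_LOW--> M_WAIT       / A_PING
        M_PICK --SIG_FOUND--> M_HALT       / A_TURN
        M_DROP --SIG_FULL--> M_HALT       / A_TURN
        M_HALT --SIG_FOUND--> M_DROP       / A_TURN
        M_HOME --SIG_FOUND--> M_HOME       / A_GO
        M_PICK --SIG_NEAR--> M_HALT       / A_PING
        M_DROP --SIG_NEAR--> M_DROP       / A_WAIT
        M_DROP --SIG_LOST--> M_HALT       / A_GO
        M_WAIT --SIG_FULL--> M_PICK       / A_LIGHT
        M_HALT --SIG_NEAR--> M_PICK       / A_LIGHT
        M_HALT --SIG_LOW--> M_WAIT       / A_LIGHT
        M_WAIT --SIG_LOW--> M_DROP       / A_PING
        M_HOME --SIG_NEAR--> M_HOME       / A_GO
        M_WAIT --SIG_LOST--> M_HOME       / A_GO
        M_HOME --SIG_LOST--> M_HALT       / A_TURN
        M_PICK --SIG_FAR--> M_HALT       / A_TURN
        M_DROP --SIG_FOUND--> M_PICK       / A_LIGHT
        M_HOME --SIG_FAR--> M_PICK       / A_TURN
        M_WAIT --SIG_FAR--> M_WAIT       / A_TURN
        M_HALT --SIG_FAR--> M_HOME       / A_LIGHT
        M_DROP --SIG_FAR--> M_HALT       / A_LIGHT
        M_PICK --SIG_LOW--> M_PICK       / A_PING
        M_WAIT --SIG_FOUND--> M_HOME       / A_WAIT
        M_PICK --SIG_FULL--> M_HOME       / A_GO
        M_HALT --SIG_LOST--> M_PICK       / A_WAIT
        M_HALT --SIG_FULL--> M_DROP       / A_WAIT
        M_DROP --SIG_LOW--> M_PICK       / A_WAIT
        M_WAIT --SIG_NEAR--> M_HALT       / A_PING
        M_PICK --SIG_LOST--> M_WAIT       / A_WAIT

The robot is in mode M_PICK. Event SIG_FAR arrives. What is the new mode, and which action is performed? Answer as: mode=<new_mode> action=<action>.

current mode = M_PICK; filter table to that mode:
  (M_PICK, SIG_FOUND) → (M_HALT, A_TURN)
  (M_PICK, SIG_NEAR) → (M_HALT, A_PING)
  (M_PICK, SIG_FAR) → (M_HALT, A_TURN)  ← event matches
  (M_PICK, SIG_LOW) → (M_PICK, A_PING)
  (M_PICK, SIG_FULL) → (M_HOME, A_GO)
  (M_PICK, SIG_LOST) → (M_WAIT, A_WAIT)
event = SIG_FAR selects (M_HALT, A_TURN)

mode=M_HALT action=A_TURN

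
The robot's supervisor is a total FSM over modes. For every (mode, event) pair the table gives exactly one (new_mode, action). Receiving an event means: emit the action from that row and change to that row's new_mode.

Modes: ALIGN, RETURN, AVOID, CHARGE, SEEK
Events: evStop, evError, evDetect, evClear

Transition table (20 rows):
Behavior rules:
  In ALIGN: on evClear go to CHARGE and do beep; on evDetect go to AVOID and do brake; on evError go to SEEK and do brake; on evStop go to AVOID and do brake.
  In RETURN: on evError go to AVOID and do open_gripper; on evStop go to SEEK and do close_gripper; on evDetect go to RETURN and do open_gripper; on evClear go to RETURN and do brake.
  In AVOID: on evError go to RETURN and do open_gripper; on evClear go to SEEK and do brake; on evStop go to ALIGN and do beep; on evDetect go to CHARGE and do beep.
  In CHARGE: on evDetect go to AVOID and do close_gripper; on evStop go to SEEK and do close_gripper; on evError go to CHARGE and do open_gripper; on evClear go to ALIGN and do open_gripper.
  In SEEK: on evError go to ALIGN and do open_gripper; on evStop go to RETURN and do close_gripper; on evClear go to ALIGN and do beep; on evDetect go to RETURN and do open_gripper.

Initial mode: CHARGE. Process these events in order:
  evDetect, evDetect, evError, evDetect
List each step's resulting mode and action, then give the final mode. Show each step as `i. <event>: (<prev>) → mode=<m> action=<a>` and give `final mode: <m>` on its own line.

1. evDetect: (CHARGE) → mode=AVOID action=close_gripper
2. evDetect: (AVOID) → mode=CHARGE action=beep
3. evError: (CHARGE) → mode=CHARGE action=open_gripper
4. evDetect: (CHARGE) → mode=AVOID action=close_gripper

final mode: AVOID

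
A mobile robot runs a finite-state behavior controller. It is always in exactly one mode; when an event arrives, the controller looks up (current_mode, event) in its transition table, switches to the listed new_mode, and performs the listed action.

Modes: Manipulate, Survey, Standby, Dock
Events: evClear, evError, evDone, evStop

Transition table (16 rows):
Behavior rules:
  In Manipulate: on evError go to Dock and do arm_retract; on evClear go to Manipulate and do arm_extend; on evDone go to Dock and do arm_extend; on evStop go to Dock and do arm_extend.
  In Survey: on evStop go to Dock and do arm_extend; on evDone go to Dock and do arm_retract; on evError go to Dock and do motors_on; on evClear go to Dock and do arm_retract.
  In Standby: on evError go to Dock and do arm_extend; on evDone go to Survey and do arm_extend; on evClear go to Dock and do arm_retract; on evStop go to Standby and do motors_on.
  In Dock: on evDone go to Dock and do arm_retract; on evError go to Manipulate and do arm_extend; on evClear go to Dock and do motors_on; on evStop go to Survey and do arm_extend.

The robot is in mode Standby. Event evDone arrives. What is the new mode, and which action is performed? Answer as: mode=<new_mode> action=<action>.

mode=Survey action=arm_extend

current mode = Standby; filter table to that mode:
  (Standby, evError) → (Dock, arm_extend)
  (Standby, evDone) → (Survey, arm_extend)  ← event matches
  (Standby, evClear) → (Dock, arm_retract)
  (Standby, evStop) → (Standby, motors_on)
event = evDone selects (Survey, arm_extend)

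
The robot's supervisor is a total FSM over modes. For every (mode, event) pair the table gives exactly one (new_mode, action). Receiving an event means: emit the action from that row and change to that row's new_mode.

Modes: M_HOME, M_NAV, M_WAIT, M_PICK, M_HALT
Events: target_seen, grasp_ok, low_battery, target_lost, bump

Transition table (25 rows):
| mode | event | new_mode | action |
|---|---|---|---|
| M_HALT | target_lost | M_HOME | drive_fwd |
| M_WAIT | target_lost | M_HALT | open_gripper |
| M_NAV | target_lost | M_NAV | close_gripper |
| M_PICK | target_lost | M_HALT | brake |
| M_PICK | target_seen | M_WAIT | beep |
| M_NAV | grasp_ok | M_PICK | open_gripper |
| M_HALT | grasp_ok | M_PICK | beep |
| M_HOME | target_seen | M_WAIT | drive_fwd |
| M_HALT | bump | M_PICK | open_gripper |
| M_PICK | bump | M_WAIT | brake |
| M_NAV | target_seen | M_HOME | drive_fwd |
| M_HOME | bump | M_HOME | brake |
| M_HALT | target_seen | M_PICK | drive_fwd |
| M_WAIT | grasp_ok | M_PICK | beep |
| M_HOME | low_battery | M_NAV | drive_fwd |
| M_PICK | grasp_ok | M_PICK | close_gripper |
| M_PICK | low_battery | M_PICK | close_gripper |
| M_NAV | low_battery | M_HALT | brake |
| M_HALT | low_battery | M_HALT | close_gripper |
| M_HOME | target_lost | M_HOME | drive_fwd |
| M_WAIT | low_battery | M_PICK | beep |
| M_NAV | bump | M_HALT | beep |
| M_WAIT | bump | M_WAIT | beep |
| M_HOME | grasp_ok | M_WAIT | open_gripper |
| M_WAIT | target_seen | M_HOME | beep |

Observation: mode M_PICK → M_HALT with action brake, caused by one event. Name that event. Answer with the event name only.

target_lost

try target_seen: (M_PICK, target_seen) → (M_WAIT, beep)
try grasp_ok: (M_PICK, grasp_ok) → (M_PICK, close_gripper)
try low_battery: (M_PICK, low_battery) → (M_PICK, close_gripper)
try target_lost: (M_PICK, target_lost) → (M_HALT, brake)  ← matches
try bump: (M_PICK, bump) → (M_WAIT, brake)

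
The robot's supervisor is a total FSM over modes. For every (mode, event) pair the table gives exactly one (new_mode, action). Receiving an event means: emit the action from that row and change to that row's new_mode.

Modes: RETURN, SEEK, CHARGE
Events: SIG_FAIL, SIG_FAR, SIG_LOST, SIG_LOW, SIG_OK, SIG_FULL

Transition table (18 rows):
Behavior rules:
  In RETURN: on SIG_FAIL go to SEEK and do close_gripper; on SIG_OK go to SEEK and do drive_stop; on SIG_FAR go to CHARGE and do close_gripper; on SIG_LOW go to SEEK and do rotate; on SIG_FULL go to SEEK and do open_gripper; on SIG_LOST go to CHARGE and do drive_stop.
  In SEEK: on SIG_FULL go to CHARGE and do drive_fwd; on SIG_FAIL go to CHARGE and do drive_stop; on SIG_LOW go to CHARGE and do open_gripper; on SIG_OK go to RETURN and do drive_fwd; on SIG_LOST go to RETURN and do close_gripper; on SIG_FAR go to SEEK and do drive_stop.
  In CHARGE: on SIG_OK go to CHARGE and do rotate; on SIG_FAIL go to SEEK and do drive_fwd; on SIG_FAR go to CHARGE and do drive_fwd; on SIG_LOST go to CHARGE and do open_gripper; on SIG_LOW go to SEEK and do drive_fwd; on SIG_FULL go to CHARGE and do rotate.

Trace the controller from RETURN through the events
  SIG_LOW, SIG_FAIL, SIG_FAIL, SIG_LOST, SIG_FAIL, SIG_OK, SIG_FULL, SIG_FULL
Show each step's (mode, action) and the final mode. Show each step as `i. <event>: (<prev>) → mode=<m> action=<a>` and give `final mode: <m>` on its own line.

1. SIG_LOW: (RETURN) → mode=SEEK action=rotate
2. SIG_FAIL: (SEEK) → mode=CHARGE action=drive_stop
3. SIG_FAIL: (CHARGE) → mode=SEEK action=drive_fwd
4. SIG_LOST: (SEEK) → mode=RETURN action=close_gripper
5. SIG_FAIL: (RETURN) → mode=SEEK action=close_gripper
6. SIG_OK: (SEEK) → mode=RETURN action=drive_fwd
7. SIG_FULL: (RETURN) → mode=SEEK action=open_gripper
8. SIG_FULL: (SEEK) → mode=CHARGE action=drive_fwd

final mode: CHARGE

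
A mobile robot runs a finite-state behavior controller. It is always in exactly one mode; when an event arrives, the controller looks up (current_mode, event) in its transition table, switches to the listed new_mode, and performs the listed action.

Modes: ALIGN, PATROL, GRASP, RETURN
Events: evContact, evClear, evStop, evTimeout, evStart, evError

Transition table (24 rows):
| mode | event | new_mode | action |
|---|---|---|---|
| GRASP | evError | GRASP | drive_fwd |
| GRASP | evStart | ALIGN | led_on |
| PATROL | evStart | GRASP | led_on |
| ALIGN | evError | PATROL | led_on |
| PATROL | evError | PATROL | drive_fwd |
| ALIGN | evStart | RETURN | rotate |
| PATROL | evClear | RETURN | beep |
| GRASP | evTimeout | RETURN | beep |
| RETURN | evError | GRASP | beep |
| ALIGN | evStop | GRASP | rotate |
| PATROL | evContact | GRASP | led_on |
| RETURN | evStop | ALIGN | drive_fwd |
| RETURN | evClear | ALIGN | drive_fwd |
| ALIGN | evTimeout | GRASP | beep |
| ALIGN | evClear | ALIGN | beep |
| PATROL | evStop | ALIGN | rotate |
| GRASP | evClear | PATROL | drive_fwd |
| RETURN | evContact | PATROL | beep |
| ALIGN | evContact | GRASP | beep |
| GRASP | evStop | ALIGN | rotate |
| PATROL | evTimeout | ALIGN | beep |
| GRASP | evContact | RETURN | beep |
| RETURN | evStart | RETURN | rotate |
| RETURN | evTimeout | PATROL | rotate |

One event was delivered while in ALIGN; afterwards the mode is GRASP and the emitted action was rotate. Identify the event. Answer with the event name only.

try evContact: (ALIGN, evContact) → (GRASP, beep)
try evClear: (ALIGN, evClear) → (ALIGN, beep)
try evStop: (ALIGN, evStop) → (GRASP, rotate)  ← matches
try evTimeout: (ALIGN, evTimeout) → (GRASP, beep)
try evStart: (ALIGN, evStart) → (RETURN, rotate)
try evError: (ALIGN, evError) → (PATROL, led_on)

evStop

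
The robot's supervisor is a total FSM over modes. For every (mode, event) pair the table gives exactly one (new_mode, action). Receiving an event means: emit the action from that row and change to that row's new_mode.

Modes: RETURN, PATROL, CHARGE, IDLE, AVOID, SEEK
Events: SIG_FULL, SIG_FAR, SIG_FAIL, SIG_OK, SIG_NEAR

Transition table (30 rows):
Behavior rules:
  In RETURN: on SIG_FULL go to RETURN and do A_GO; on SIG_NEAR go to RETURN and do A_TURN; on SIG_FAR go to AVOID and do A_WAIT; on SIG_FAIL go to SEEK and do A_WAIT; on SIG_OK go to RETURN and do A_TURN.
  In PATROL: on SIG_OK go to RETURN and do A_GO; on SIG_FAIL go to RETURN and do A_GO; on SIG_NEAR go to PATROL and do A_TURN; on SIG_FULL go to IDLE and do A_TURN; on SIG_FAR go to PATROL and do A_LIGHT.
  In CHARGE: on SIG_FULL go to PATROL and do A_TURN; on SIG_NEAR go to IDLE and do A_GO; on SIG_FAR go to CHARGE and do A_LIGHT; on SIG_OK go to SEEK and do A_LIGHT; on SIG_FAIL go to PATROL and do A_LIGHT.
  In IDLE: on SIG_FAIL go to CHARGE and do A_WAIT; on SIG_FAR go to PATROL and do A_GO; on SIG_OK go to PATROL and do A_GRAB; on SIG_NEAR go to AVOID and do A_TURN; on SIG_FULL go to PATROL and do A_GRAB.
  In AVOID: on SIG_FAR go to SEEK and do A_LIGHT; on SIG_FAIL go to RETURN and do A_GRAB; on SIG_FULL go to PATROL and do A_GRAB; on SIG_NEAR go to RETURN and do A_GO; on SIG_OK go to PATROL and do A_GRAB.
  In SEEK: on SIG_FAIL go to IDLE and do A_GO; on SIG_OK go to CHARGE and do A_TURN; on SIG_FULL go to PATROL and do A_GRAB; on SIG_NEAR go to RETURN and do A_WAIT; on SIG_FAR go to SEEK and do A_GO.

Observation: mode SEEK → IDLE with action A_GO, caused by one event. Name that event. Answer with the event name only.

SIG_FAIL

try SIG_FULL: (SEEK, SIG_FULL) → (PATROL, A_GRAB)
try SIG_FAR: (SEEK, SIG_FAR) → (SEEK, A_GO)
try SIG_FAIL: (SEEK, SIG_FAIL) → (IDLE, A_GO)  ← matches
try SIG_OK: (SEEK, SIG_OK) → (CHARGE, A_TURN)
try SIG_NEAR: (SEEK, SIG_NEAR) → (RETURN, A_WAIT)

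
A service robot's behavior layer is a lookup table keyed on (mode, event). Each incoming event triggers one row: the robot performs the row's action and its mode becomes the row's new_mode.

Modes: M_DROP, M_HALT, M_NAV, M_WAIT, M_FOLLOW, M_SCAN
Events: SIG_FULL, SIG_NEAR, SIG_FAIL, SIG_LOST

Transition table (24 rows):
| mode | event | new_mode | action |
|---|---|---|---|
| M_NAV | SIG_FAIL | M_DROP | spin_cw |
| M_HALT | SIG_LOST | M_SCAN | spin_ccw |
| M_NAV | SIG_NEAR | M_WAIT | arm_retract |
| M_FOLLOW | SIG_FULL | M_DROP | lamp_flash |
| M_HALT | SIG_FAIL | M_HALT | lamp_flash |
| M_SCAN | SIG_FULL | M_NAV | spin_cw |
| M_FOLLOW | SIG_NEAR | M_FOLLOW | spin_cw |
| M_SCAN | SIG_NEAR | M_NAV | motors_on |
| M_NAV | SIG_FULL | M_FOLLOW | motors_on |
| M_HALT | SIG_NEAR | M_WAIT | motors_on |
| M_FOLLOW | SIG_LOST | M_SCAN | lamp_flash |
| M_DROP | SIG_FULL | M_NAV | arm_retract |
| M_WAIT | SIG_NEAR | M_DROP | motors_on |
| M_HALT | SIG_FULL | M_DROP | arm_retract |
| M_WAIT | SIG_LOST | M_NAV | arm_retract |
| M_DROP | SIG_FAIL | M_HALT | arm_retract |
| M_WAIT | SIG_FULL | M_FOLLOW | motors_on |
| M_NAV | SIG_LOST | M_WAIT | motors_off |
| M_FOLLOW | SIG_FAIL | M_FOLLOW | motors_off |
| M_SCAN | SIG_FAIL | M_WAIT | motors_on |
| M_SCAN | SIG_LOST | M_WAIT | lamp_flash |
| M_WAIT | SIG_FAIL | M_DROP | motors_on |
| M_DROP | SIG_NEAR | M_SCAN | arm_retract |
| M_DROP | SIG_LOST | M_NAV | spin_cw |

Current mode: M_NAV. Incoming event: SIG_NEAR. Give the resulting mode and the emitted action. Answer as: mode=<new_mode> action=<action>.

current mode = M_NAV; filter table to that mode:
  (M_NAV, SIG_FAIL) → (M_DROP, spin_cw)
  (M_NAV, SIG_NEAR) → (M_WAIT, arm_retract)  ← event matches
  (M_NAV, SIG_FULL) → (M_FOLLOW, motors_on)
  (M_NAV, SIG_LOST) → (M_WAIT, motors_off)
event = SIG_NEAR selects (M_WAIT, arm_retract)

mode=M_WAIT action=arm_retract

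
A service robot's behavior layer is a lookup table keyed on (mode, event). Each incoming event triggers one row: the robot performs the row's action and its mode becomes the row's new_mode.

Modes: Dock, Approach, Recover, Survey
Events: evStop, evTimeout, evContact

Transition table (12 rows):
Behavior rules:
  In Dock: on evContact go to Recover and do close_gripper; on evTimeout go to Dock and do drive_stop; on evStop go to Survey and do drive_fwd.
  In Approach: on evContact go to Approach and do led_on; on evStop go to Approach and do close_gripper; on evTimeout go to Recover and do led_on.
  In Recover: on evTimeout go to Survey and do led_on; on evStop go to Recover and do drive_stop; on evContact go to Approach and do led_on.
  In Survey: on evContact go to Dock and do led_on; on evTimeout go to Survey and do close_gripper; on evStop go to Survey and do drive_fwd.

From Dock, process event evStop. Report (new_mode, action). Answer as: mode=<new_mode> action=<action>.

current mode = Dock; filter table to that mode:
  (Dock, evContact) → (Recover, close_gripper)
  (Dock, evTimeout) → (Dock, drive_stop)
  (Dock, evStop) → (Survey, drive_fwd)  ← event matches
event = evStop selects (Survey, drive_fwd)

mode=Survey action=drive_fwd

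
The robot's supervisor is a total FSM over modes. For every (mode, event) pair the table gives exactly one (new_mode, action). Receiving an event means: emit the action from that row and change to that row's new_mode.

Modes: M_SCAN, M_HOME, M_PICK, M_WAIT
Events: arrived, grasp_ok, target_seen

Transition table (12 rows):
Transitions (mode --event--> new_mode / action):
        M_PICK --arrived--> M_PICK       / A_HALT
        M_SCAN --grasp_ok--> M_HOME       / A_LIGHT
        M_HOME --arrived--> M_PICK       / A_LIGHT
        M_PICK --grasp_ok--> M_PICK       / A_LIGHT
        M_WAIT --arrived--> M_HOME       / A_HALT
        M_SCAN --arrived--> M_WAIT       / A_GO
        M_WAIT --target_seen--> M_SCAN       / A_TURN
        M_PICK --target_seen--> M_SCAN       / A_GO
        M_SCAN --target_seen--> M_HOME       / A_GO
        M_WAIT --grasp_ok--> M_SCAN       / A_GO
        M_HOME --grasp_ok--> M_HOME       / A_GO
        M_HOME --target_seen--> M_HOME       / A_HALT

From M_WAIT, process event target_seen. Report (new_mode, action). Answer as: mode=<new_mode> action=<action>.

mode=M_SCAN action=A_TURN

current mode = M_WAIT; filter table to that mode:
  (M_WAIT, arrived) → (M_HOME, A_HALT)
  (M_WAIT, target_seen) → (M_SCAN, A_TURN)  ← event matches
  (M_WAIT, grasp_ok) → (M_SCAN, A_GO)
event = target_seen selects (M_SCAN, A_TURN)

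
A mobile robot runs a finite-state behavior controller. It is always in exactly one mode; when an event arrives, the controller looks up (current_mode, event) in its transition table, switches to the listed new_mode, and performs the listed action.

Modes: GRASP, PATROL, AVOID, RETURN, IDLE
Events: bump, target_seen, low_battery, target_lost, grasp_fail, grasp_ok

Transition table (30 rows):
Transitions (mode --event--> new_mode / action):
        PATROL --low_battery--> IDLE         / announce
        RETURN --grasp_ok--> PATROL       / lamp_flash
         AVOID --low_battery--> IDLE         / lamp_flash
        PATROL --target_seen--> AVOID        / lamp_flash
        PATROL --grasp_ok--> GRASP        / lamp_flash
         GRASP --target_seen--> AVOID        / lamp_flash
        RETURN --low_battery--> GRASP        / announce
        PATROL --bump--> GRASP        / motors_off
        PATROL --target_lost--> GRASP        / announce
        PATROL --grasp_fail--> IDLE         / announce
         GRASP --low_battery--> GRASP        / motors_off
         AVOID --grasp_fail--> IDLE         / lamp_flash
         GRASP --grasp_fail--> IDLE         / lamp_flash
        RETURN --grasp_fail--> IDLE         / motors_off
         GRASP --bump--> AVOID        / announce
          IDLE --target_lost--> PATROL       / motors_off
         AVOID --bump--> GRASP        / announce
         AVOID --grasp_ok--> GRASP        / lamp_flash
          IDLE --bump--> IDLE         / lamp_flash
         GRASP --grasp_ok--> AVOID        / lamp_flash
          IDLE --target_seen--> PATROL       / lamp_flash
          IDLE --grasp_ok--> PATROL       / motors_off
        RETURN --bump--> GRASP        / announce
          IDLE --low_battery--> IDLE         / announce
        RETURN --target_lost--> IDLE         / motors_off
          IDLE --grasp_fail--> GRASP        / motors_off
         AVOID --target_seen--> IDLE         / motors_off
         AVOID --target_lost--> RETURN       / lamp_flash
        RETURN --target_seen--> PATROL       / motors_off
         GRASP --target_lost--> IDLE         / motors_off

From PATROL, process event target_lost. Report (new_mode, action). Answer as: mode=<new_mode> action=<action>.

mode=GRASP action=announce

current mode = PATROL; filter table to that mode:
  (PATROL, low_battery) → (IDLE, announce)
  (PATROL, target_seen) → (AVOID, lamp_flash)
  (PATROL, grasp_ok) → (GRASP, lamp_flash)
  (PATROL, bump) → (GRASP, motors_off)
  (PATROL, target_lost) → (GRASP, announce)  ← event matches
  (PATROL, grasp_fail) → (IDLE, announce)
event = target_lost selects (GRASP, announce)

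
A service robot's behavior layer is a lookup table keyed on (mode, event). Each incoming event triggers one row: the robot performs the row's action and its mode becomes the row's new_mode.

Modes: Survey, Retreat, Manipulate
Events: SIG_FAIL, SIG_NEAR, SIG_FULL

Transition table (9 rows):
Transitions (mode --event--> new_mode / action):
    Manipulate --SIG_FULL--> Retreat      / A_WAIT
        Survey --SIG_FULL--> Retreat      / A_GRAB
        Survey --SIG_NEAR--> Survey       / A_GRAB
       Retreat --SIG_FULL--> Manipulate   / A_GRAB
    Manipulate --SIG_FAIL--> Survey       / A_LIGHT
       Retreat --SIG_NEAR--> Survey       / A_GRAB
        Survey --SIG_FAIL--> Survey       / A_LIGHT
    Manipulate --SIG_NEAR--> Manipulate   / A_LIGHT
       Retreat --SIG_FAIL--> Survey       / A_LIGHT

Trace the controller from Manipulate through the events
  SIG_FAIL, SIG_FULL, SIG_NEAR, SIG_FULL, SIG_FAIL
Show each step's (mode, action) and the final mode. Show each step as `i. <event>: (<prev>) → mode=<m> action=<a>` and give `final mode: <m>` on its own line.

final mode: Survey

1. SIG_FAIL: (Manipulate) → mode=Survey action=A_LIGHT
2. SIG_FULL: (Survey) → mode=Retreat action=A_GRAB
3. SIG_NEAR: (Retreat) → mode=Survey action=A_GRAB
4. SIG_FULL: (Survey) → mode=Retreat action=A_GRAB
5. SIG_FAIL: (Retreat) → mode=Survey action=A_LIGHT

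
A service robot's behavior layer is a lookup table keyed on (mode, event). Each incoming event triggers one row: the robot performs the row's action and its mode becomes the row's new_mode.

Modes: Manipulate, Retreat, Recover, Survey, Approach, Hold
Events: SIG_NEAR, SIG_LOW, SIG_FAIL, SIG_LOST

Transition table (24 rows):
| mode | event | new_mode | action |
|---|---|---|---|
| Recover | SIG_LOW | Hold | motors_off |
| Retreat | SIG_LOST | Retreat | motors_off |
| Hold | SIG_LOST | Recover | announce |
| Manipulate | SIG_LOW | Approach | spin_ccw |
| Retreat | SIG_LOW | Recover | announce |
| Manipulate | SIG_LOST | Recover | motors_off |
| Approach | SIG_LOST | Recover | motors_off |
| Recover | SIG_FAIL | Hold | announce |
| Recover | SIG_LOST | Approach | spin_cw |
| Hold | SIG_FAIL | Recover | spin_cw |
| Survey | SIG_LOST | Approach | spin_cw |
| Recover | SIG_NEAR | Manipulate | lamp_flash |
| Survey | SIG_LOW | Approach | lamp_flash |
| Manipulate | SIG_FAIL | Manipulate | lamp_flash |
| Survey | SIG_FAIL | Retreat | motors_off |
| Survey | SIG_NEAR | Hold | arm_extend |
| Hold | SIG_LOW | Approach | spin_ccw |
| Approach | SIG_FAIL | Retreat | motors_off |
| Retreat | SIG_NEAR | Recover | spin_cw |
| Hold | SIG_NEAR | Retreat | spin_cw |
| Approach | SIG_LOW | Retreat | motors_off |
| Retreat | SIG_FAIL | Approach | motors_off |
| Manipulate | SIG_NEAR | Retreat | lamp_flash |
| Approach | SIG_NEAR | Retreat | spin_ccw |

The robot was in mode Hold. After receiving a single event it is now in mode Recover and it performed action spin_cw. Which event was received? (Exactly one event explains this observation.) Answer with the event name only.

SIG_FAIL

try SIG_NEAR: (Hold, SIG_NEAR) → (Retreat, spin_cw)
try SIG_LOW: (Hold, SIG_LOW) → (Approach, spin_ccw)
try SIG_FAIL: (Hold, SIG_FAIL) → (Recover, spin_cw)  ← matches
try SIG_LOST: (Hold, SIG_LOST) → (Recover, announce)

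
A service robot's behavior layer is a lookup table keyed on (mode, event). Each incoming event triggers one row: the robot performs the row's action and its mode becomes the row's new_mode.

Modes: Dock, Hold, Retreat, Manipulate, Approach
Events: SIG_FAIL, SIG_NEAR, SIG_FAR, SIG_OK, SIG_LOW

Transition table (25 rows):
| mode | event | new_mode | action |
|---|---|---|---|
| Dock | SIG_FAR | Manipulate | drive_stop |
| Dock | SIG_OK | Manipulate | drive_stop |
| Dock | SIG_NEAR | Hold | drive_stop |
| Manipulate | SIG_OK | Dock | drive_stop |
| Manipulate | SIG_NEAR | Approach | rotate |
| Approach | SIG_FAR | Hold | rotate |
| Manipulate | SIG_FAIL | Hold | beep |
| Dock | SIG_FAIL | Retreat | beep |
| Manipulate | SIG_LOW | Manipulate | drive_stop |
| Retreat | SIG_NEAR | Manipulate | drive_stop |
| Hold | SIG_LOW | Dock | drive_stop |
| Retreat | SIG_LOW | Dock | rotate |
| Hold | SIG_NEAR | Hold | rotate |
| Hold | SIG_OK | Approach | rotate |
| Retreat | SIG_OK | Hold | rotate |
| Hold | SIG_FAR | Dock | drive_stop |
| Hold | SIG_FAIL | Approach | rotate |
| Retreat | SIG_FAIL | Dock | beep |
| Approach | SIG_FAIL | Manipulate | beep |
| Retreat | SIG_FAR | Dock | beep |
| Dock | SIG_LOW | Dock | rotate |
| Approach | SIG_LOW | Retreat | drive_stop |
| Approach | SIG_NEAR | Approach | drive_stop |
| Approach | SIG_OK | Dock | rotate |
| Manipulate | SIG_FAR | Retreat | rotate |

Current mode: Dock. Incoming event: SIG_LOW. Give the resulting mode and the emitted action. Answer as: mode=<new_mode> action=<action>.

mode=Dock action=rotate

current mode = Dock; filter table to that mode:
  (Dock, SIG_FAR) → (Manipulate, drive_stop)
  (Dock, SIG_OK) → (Manipulate, drive_stop)
  (Dock, SIG_NEAR) → (Hold, drive_stop)
  (Dock, SIG_FAIL) → (Retreat, beep)
  (Dock, SIG_LOW) → (Dock, rotate)  ← event matches
event = SIG_LOW selects (Dock, rotate)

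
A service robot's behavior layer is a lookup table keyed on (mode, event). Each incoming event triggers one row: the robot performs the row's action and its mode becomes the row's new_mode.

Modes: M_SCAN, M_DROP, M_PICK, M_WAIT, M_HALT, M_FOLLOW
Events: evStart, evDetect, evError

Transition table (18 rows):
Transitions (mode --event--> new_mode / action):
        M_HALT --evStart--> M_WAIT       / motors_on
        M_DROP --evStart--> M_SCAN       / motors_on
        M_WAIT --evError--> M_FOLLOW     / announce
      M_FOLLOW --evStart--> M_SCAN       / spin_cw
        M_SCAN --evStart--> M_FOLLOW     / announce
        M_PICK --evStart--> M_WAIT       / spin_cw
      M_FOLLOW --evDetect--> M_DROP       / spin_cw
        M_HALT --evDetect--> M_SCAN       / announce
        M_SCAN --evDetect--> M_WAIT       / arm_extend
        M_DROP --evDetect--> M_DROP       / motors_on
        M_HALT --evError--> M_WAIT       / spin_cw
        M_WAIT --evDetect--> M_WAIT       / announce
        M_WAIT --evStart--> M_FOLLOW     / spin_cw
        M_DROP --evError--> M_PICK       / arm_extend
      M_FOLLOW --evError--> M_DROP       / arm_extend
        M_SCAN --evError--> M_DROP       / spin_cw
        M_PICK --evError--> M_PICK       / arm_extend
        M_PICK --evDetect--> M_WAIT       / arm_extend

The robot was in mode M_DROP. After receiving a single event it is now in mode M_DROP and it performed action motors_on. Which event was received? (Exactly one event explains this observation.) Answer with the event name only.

evDetect

try evStart: (M_DROP, evStart) → (M_SCAN, motors_on)
try evDetect: (M_DROP, evDetect) → (M_DROP, motors_on)  ← matches
try evError: (M_DROP, evError) → (M_PICK, arm_extend)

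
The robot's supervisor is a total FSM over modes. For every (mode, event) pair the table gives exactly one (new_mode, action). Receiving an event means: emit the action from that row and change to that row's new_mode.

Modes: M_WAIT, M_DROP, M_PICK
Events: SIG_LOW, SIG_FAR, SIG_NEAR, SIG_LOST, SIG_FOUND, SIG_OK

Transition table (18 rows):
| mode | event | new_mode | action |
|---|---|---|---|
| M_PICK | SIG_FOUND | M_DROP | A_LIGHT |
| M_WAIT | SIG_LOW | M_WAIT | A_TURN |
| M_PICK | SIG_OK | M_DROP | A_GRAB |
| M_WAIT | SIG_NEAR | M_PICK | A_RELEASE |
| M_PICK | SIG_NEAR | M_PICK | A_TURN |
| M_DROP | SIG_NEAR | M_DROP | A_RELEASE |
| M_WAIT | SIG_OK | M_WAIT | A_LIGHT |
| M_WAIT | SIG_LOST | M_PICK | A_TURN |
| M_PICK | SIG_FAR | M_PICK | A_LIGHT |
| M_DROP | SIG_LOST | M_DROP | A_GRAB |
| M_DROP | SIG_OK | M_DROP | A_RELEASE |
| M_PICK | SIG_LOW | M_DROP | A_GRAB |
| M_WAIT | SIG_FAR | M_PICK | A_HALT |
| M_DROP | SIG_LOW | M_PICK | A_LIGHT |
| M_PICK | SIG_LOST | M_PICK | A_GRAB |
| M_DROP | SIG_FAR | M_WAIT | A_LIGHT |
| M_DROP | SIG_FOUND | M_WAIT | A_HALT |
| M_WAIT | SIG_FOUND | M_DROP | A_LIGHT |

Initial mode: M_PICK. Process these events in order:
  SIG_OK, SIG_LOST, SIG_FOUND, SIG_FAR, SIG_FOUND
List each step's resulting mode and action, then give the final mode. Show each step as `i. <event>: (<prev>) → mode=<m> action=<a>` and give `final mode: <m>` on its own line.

final mode: M_DROP

1. SIG_OK: (M_PICK) → mode=M_DROP action=A_GRAB
2. SIG_LOST: (M_DROP) → mode=M_DROP action=A_GRAB
3. SIG_FOUND: (M_DROP) → mode=M_WAIT action=A_HALT
4. SIG_FAR: (M_WAIT) → mode=M_PICK action=A_HALT
5. SIG_FOUND: (M_PICK) → mode=M_DROP action=A_LIGHT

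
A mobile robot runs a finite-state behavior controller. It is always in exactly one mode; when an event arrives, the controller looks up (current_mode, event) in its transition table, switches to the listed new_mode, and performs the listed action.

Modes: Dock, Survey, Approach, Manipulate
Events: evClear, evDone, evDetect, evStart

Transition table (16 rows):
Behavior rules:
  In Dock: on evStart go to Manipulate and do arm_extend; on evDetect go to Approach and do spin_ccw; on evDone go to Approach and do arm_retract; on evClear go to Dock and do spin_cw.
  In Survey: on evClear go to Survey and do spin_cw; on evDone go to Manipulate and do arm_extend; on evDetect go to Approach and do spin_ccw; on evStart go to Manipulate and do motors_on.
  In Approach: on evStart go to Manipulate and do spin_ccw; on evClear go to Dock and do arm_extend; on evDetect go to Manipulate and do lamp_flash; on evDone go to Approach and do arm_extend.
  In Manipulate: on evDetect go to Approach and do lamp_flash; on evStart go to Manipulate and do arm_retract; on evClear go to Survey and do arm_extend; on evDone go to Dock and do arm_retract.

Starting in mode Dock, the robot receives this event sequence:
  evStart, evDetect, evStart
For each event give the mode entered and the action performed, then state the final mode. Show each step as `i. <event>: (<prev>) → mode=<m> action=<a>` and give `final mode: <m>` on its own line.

final mode: Manipulate

1. evStart: (Dock) → mode=Manipulate action=arm_extend
2. evDetect: (Manipulate) → mode=Approach action=lamp_flash
3. evStart: (Approach) → mode=Manipulate action=spin_ccw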